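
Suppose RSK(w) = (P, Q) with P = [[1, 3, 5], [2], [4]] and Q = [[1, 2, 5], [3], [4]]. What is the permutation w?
2 4 3 1 5

Reverse the RSK construction: for i from n down to 1, find the cell of Q containing i, remove the entry at that cell from P, and reverse-bump it up through P; the value ejected from row 1 is w(i).

Step i=5: Q has 5 at row 1, column 3; remove that cell from P, ejecting 5. So w(5) = 5. P is now [[1, 3], [2], [4]].
Step i=4: Q has 4 at row 3, column 1; remove 4 from row 3 of P and reverse-bump: 4 enters row 2 and ejects 2; 2 enters row 1 and ejects 1. So w(4) = 1. P is now [[2, 3], [4]].
Step i=3: Q has 3 at row 2, column 1; remove 4 from row 2 of P and reverse-bump: 4 enters row 1 and ejects 3. So w(3) = 3. P is now [[2, 4]].
Step i=2: Q has 2 at row 1, column 2; remove that cell from P, ejecting 4. So w(2) = 4. P is now [[2]].
Step i=1: Q has 1 at row 1, column 1; remove that cell from P, ejecting 2. So w(1) = 2. P is now [].

So w = 2 4 3 1 5.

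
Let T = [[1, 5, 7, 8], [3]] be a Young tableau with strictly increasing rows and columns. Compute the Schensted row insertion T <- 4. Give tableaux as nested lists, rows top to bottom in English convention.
[[1, 4, 7, 8], [3, 5]]

In row 1, 4 replaces 5 (the leftmost entry greater than 4); 5 is bumped to row 2. 5 is appended to row 2. The new tableau is [[1, 4, 7, 8], [3, 5]].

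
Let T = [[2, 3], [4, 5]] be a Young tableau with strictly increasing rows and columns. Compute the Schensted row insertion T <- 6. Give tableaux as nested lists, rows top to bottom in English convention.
[[2, 3, 6], [4, 5]]

6 is larger than every entry of row 1, so it is appended to row 1. The new tableau is [[2, 3, 6], [4, 5]].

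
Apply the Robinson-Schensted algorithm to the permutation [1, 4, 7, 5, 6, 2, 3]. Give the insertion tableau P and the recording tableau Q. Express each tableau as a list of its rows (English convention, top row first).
Insert each entry of the permutation into P by Schensted row insertion, recording in Q the position of each new cell.

After inserting 1: P = [[1]].
After inserting 4: P = [[1, 4]].
After inserting 7: P = [[1, 4, 7]].
After inserting 5: P = [[1, 4, 5], [7]].
After inserting 6: P = [[1, 4, 5, 6], [7]].
After inserting 2: P = [[1, 2, 5, 6], [4], [7]].
After inserting 3: P = [[1, 2, 3, 6], [4, 5], [7]].

So P = [[1, 2, 3, 6], [4, 5], [7]], Q = [[1, 2, 3, 5], [4, 7], [6]].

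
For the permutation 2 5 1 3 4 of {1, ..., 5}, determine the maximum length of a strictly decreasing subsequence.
2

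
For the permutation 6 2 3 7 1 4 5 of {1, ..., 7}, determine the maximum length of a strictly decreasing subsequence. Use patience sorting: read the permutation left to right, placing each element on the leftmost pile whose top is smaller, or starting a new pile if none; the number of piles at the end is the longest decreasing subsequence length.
6: new pile. tops = [6]
2: new pile. tops = [6, 2]
3: onto pile 2 (replacing 2). tops = [6, 3]
7: onto pile 1 (replacing 6). tops = [7, 3]
1: new pile. tops = [7, 3, 1]
4: onto pile 2 (replacing 3). tops = [7, 4, 1]
5: onto pile 2 (replacing 4). tops = [7, 5, 1]

3 piles, so the longest decreasing subsequence has length 3.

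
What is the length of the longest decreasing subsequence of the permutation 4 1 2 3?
2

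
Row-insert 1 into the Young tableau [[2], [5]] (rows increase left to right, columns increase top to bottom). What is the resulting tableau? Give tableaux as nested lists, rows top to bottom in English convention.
In row 1, 1 replaces 2 (the leftmost entry greater than 1); 2 is bumped to row 2. In row 2, 2 replaces 5 (the leftmost entry greater than 2); 5 is bumped to row 3. 5 starts a new row 3. The new tableau is [[1], [2], [5]].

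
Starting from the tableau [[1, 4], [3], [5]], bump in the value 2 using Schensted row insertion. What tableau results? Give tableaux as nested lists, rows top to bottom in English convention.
[[1, 2], [3, 4], [5]]

In row 1, 2 replaces 4 (the leftmost entry greater than 2); 4 is bumped to row 2. 4 is appended to row 2. The new tableau is [[1, 2], [3, 4], [5]].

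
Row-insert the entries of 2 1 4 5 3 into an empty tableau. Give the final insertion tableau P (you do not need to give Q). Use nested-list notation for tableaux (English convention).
P = [[1, 3, 5], [2, 4]]

Insert 2: appended to row 1. P = [[2]].
Insert 1: 1 bumps 2 from row 1; 2 starts row 2. P = [[1], [2]].
Insert 4: appended to row 1. P = [[1, 4], [2]].
Insert 5: appended to row 1. P = [[1, 4, 5], [2]].
Insert 3: 3 bumps 4 from row 1; 4 appends to row 2. P = [[1, 3, 5], [2, 4]].

So P = [[1, 3, 5], [2, 4]].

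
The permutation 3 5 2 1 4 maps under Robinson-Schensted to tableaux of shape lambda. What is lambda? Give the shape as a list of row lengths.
RSK row insertion gives P = [[1, 4], [2, 5], [3]], which has shape [2, 2, 1].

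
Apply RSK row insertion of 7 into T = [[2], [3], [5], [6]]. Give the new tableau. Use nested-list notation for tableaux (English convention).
7 is larger than every entry of row 1, so it is appended to row 1. The new tableau is [[2, 7], [3], [5], [6]].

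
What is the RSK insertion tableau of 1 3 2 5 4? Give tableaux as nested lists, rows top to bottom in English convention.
Insert 1: appended to row 1. P = [[1]].
Insert 3: appended to row 1. P = [[1, 3]].
Insert 2: 2 bumps 3 from row 1; 3 starts row 2. P = [[1, 2], [3]].
Insert 5: appended to row 1. P = [[1, 2, 5], [3]].
Insert 4: 4 bumps 5 from row 1; 5 appends to row 2. P = [[1, 2, 4], [3, 5]].

So P = [[1, 2, 4], [3, 5]].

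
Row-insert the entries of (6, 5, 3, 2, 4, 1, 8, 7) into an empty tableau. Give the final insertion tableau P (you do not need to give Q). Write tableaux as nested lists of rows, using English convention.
Insert 6: appended to row 1. P = [[6]].
Insert 5: 5 bumps 6 from row 1; 6 starts row 2. P = [[5], [6]].
Insert 3: 3 bumps 5 from row 1; 5 bumps 6 from row 2; 6 starts row 3. P = [[3], [5], [6]].
Insert 2: 2 bumps 3 from row 1; 3 bumps 5 from row 2; 5 bumps 6 from row 3; 6 starts row 4. P = [[2], [3], [5], [6]].
Insert 4: appended to row 1. P = [[2, 4], [3], [5], [6]].
Insert 1: 1 bumps 2 from row 1; 2 bumps 3 from row 2; 3 bumps 5 from row 3; 5 bumps 6 from row 4; 6 starts row 5. P = [[1, 4], [2], [3], [5], [6]].
Insert 8: appended to row 1. P = [[1, 4, 8], [2], [3], [5], [6]].
Insert 7: 7 bumps 8 from row 1; 8 appends to row 2. P = [[1, 4, 7], [2, 8], [3], [5], [6]].

So P = [[1, 4, 7], [2, 8], [3], [5], [6]].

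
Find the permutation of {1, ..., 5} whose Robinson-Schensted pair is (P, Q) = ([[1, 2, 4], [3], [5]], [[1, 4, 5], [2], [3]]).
Reverse the RSK construction: for i from n down to 1, find the cell of Q containing i, remove the entry at that cell from P, and reverse-bump it up through P; the value ejected from row 1 is w(i).

Step i=5: Q has 5 at row 1, column 3; remove that cell from P, ejecting 4. So w(5) = 4. P is now [[1, 2], [3], [5]].
Step i=4: Q has 4 at row 1, column 2; remove that cell from P, ejecting 2. So w(4) = 2. P is now [[1], [3], [5]].
Step i=3: Q has 3 at row 3, column 1; remove 5 from row 3 of P and reverse-bump: 5 enters row 2 and ejects 3; 3 enters row 1 and ejects 1. So w(3) = 1. P is now [[3], [5]].
Step i=2: Q has 2 at row 2, column 1; remove 5 from row 2 of P and reverse-bump: 5 enters row 1 and ejects 3. So w(2) = 3. P is now [[5]].
Step i=1: Q has 1 at row 1, column 1; remove that cell from P, ejecting 5. So w(1) = 5. P is now [].

So w = 5 3 1 2 4.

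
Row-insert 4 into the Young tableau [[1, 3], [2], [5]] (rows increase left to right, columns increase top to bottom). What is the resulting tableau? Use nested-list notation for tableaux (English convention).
4 is larger than every entry of row 1, so it is appended to row 1. The new tableau is [[1, 3, 4], [2], [5]].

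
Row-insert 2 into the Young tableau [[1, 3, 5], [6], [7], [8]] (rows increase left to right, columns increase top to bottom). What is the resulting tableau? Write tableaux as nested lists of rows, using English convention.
[[1, 2, 5], [3], [6], [7], [8]]

In row 1, 2 replaces 3 (the leftmost entry greater than 2); 3 is bumped to row 2. In row 2, 3 replaces 6 (the leftmost entry greater than 3); 6 is bumped to row 3. In row 3, 6 replaces 7 (the leftmost entry greater than 6); 7 is bumped to row 4. In row 4, 7 replaces 8 (the leftmost entry greater than 7); 8 is bumped to row 5. 8 starts a new row 5. The new tableau is [[1, 2, 5], [3], [6], [7], [8]].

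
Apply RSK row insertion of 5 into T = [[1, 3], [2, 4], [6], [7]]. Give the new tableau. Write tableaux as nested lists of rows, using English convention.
5 is larger than every entry of row 1, so it is appended to row 1. The new tableau is [[1, 3, 5], [2, 4], [6], [7]].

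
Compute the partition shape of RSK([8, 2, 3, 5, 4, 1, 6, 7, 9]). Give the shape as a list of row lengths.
[6, 1, 1, 1]

Row-insert each entry into an empty tableau.

After inserting 8: P = [[8]].
After inserting 2: P = [[2], [8]].
After inserting 3: P = [[2, 3], [8]].
After inserting 5: P = [[2, 3, 5], [8]].
After inserting 4: P = [[2, 3, 4], [5], [8]].
After inserting 1: P = [[1, 3, 4], [2], [5], [8]].
After inserting 6: P = [[1, 3, 4, 6], [2], [5], [8]].
After inserting 7: P = [[1, 3, 4, 6, 7], [2], [5], [8]].
After inserting 9: P = [[1, 3, 4, 6, 7, 9], [2], [5], [8]].

The final insertion tableau P = [[1, 3, 4, 6, 7, 9], [2], [5], [8]] has shape [6, 1, 1, 1].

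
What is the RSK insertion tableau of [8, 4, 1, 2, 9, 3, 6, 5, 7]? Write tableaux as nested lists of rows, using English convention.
P = [[1, 2, 3, 5, 7], [4, 6], [8, 9]]

After inserting 8: P = [[8]].
After inserting 4: P = [[4], [8]].
After inserting 1: P = [[1], [4], [8]].
After inserting 2: P = [[1, 2], [4], [8]].
After inserting 9: P = [[1, 2, 9], [4], [8]].
After inserting 3: P = [[1, 2, 3], [4, 9], [8]].
After inserting 6: P = [[1, 2, 3, 6], [4, 9], [8]].
After inserting 5: P = [[1, 2, 3, 5], [4, 6], [8, 9]].
After inserting 7: P = [[1, 2, 3, 5, 7], [4, 6], [8, 9]].

So P = [[1, 2, 3, 5, 7], [4, 6], [8, 9]].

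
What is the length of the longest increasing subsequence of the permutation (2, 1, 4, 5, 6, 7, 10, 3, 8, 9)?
7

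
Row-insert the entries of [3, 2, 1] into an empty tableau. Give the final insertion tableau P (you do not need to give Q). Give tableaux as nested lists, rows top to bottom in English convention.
P = [[1], [2], [3]]

After inserting 3: P = [[3]].
After inserting 2: P = [[2], [3]].
After inserting 1: P = [[1], [2], [3]].

So P = [[1], [2], [3]].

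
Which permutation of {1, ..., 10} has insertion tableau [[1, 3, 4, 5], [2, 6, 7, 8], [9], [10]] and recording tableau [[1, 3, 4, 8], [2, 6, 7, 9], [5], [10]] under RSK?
Reverse the RSK construction: for i from n down to 1, find the cell of Q containing i, remove the entry at that cell from P, and reverse-bump it up through P; the value ejected from row 1 is w(i).

Step i=10: Q has 10 at row 4, column 1; remove 10 from row 4 of P and reverse-bump: 10 enters row 3 and ejects 9; 9 enters row 2 and ejects 8; 8 enters row 1 and ejects 5. So w(10) = 5. P is now [[1, 3, 4, 8], [2, 6, 7, 9], [10]].
Step i=9: Q has 9 at row 2, column 4; remove 9 from row 2 of P and reverse-bump: 9 enters row 1 and ejects 8. So w(9) = 8. P is now [[1, 3, 4, 9], [2, 6, 7], [10]].
Step i=8: Q has 8 at row 1, column 4; remove that cell from P, ejecting 9. So w(8) = 9. P is now [[1, 3, 4], [2, 6, 7], [10]].
Step i=7: Q has 7 at row 2, column 3; remove 7 from row 2 of P and reverse-bump: 7 enters row 1 and ejects 4. So w(7) = 4. P is now [[1, 3, 7], [2, 6], [10]].
Step i=6: Q has 6 at row 2, column 2; remove 6 from row 2 of P and reverse-bump: 6 enters row 1 and ejects 3. So w(6) = 3. P is now [[1, 6, 7], [2], [10]].
Step i=5: Q has 5 at row 3, column 1; remove 10 from row 3 of P and reverse-bump: 10 enters row 2 and ejects 2; 2 enters row 1 and ejects 1. So w(5) = 1. P is now [[2, 6, 7], [10]].
Step i=4: Q has 4 at row 1, column 3; remove that cell from P, ejecting 7. So w(4) = 7. P is now [[2, 6], [10]].
Step i=3: Q has 3 at row 1, column 2; remove that cell from P, ejecting 6. So w(3) = 6. P is now [[2], [10]].
Step i=2: Q has 2 at row 2, column 1; remove 10 from row 2 of P and reverse-bump: 10 enters row 1 and ejects 2. So w(2) = 2. P is now [[10]].
Step i=1: Q has 1 at row 1, column 1; remove that cell from P, ejecting 10. So w(1) = 10. P is now [].

So w = 10 2 6 7 1 3 4 9 8 5.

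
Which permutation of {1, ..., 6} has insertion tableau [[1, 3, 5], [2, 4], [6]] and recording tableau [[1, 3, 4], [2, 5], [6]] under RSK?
2 1 4 6 5 3

Reverse the RSK construction: for i from n down to 1, find the cell of Q containing i, remove the entry at that cell from P, and reverse-bump it up through P; the value ejected from row 1 is w(i).

Step i=6: Q has 6 at row 3, column 1; remove 6 from row 3 of P and reverse-bump: 6 enters row 2 and ejects 4; 4 enters row 1 and ejects 3. So w(6) = 3. P is now [[1, 4, 5], [2, 6]].
Step i=5: Q has 5 at row 2, column 2; remove 6 from row 2 of P and reverse-bump: 6 enters row 1 and ejects 5. So w(5) = 5. P is now [[1, 4, 6], [2]].
Step i=4: Q has 4 at row 1, column 3; remove that cell from P, ejecting 6. So w(4) = 6. P is now [[1, 4], [2]].
Step i=3: Q has 3 at row 1, column 2; remove that cell from P, ejecting 4. So w(3) = 4. P is now [[1], [2]].
Step i=2: Q has 2 at row 2, column 1; remove 2 from row 2 of P and reverse-bump: 2 enters row 1 and ejects 1. So w(2) = 1. P is now [[2]].
Step i=1: Q has 1 at row 1, column 1; remove that cell from P, ejecting 2. So w(1) = 2. P is now [].

So w = 2 1 4 6 5 3.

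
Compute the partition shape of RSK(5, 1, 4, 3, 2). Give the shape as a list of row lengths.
Row-insert each entry into an empty tableau.

After inserting 5: P = [[5]].
After inserting 1: P = [[1], [5]].
After inserting 4: P = [[1, 4], [5]].
After inserting 3: P = [[1, 3], [4], [5]].
After inserting 2: P = [[1, 2], [3], [4], [5]].

The final insertion tableau P = [[1, 2], [3], [4], [5]] has shape [2, 1, 1, 1].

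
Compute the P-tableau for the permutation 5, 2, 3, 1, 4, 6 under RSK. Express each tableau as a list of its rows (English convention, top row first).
Insert 5: appended to row 1. P = [[5]].
Insert 2: 2 bumps 5 from row 1; 5 starts row 2. P = [[2], [5]].
Insert 3: appended to row 1. P = [[2, 3], [5]].
Insert 1: 1 bumps 2 from row 1; 2 bumps 5 from row 2; 5 starts row 3. P = [[1, 3], [2], [5]].
Insert 4: appended to row 1. P = [[1, 3, 4], [2], [5]].
Insert 6: appended to row 1. P = [[1, 3, 4, 6], [2], [5]].

So P = [[1, 3, 4, 6], [2], [5]].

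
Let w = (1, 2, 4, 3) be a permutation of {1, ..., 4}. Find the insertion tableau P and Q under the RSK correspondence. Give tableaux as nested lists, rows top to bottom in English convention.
Insert each entry of the permutation into P by Schensted row insertion, recording in Q the position of each new cell.

Insert 1: appended to row 1. P = [[1]], Q = [[1]].
Insert 2: appended to row 1. P = [[1, 2]], Q = [[1, 2]].
Insert 4: appended to row 1. P = [[1, 2, 4]], Q = [[1, 2, 3]].
Insert 3: 3 bumps 4 from row 1; 4 starts row 2. P = [[1, 2, 3], [4]], Q = [[1, 2, 3], [4]].

So P = [[1, 2, 3], [4]], Q = [[1, 2, 3], [4]].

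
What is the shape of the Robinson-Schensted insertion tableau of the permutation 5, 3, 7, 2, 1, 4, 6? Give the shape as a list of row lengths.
RSK row insertion gives P = [[1, 4, 6], [2, 7], [3], [5]], which has shape [3, 2, 1, 1].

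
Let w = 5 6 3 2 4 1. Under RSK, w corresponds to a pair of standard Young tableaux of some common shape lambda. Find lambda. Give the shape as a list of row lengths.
Row-insert each entry into an empty tableau.

After inserting 5: P = [[5]].
After inserting 6: P = [[5, 6]].
After inserting 3: P = [[3, 6], [5]].
After inserting 2: P = [[2, 6], [3], [5]].
After inserting 4: P = [[2, 4], [3, 6], [5]].
After inserting 1: P = [[1, 4], [2, 6], [3], [5]].

The final insertion tableau P = [[1, 4], [2, 6], [3], [5]] has shape [2, 2, 1, 1].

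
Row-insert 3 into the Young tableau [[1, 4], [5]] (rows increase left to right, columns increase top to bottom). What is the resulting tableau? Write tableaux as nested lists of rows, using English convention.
In row 1, 3 replaces 4 (the leftmost entry greater than 3); 4 is bumped to row 2. In row 2, 4 replaces 5 (the leftmost entry greater than 4); 5 is bumped to row 3. 5 starts a new row 3. The new tableau is [[1, 3], [4], [5]].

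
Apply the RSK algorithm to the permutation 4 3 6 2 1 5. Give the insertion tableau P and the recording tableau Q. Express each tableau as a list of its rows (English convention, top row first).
P = [[1, 5], [2, 6], [3], [4]], Q = [[1, 3], [2, 6], [4], [5]]

Insert each entry of the permutation into P by Schensted row insertion, recording in Q the position of each new cell.

Insert 4: appended to row 1. P = [[4]].
Insert 3: 3 bumps 4 from row 1; 4 starts row 2. P = [[3], [4]].
Insert 6: appended to row 1. P = [[3, 6], [4]].
Insert 2: 2 bumps 3 from row 1; 3 bumps 4 from row 2; 4 starts row 3. P = [[2, 6], [3], [4]].
Insert 1: 1 bumps 2 from row 1; 2 bumps 3 from row 2; 3 bumps 4 from row 3; 4 starts row 4. P = [[1, 6], [2], [3], [4]].
Insert 5: 5 bumps 6 from row 1; 6 appends to row 2. P = [[1, 5], [2, 6], [3], [4]].

So P = [[1, 5], [2, 6], [3], [4]], Q = [[1, 3], [2, 6], [4], [5]].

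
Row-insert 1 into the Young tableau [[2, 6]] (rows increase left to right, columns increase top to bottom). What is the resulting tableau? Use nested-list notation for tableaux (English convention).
In row 1, 1 replaces 2 (the leftmost entry greater than 1); 2 is bumped to row 2. 2 starts a new row 2. The new tableau is [[1, 6], [2]].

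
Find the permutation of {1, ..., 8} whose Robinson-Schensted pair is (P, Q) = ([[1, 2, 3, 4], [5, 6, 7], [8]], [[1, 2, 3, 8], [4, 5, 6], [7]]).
Reverse the RSK construction: for i from n down to 1, find the cell of Q containing i, remove the entry at that cell from P, and reverse-bump it up through P; the value ejected from row 1 is w(i).

Step i=8: Q has 8 at row 1, column 4; remove that cell from P, ejecting 4. So w(8) = 4. P is now [[1, 2, 3], [5, 6, 7], [8]].
Step i=7: Q has 7 at row 3, column 1; remove 8 from row 3 of P and reverse-bump: 8 enters row 2 and ejects 7; 7 enters row 1 and ejects 3. So w(7) = 3. P is now [[1, 2, 7], [5, 6, 8]].
Step i=6: Q has 6 at row 2, column 3; remove 8 from row 2 of P and reverse-bump: 8 enters row 1 and ejects 7. So w(6) = 7. P is now [[1, 2, 8], [5, 6]].
Step i=5: Q has 5 at row 2, column 2; remove 6 from row 2 of P and reverse-bump: 6 enters row 1 and ejects 2. So w(5) = 2. P is now [[1, 6, 8], [5]].
Step i=4: Q has 4 at row 2, column 1; remove 5 from row 2 of P and reverse-bump: 5 enters row 1 and ejects 1. So w(4) = 1. P is now [[5, 6, 8]].
Step i=3: Q has 3 at row 1, column 3; remove that cell from P, ejecting 8. So w(3) = 8. P is now [[5, 6]].
Step i=2: Q has 2 at row 1, column 2; remove that cell from P, ejecting 6. So w(2) = 6. P is now [[5]].
Step i=1: Q has 1 at row 1, column 1; remove that cell from P, ejecting 5. So w(1) = 5. P is now [].

So w = 5 6 8 1 2 7 3 4.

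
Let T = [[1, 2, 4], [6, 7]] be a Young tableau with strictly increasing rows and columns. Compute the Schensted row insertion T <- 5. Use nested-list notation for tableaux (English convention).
5 is larger than every entry of row 1, so it is appended to row 1. The new tableau is [[1, 2, 4, 5], [6, 7]].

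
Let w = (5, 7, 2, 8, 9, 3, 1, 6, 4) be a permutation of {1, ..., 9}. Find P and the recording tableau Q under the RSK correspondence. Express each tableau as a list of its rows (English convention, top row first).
Insert each entry of the permutation into P by Schensted row insertion, recording in Q the position of each new cell.

Insert 5: appended to row 1. P = [[5]].
Insert 7: appended to row 1. P = [[5, 7]].
Insert 2: 2 bumps 5 from row 1; 5 starts row 2. P = [[2, 7], [5]].
Insert 8: appended to row 1. P = [[2, 7, 8], [5]].
Insert 9: appended to row 1. P = [[2, 7, 8, 9], [5]].
Insert 3: 3 bumps 7 from row 1; 7 appends to row 2. P = [[2, 3, 8, 9], [5, 7]].
Insert 1: 1 bumps 2 from row 1; 2 bumps 5 from row 2; 5 starts row 3. P = [[1, 3, 8, 9], [2, 7], [5]].
Insert 6: 6 bumps 8 from row 1; 8 appends to row 2. P = [[1, 3, 6, 9], [2, 7, 8], [5]].
Insert 4: 4 bumps 6 from row 1; 6 bumps 7 from row 2; 7 appends to row 3. P = [[1, 3, 4, 9], [2, 6, 8], [5, 7]].

So P = [[1, 3, 4, 9], [2, 6, 8], [5, 7]], Q = [[1, 2, 4, 5], [3, 6, 8], [7, 9]].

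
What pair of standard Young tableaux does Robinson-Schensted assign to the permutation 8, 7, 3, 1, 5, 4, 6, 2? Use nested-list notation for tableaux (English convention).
P = [[1, 2, 6], [3, 4], [5], [7], [8]], Q = [[1, 5, 7], [2, 6], [3], [4], [8]]

Insert each entry of the permutation into P by Schensted row insertion, recording in Q the position of each new cell.

Insert 8: appended to row 1. P = [[8]].
Insert 7: 7 bumps 8 from row 1; 8 starts row 2. P = [[7], [8]].
Insert 3: 3 bumps 7 from row 1; 7 bumps 8 from row 2; 8 starts row 3. P = [[3], [7], [8]].
Insert 1: 1 bumps 3 from row 1; 3 bumps 7 from row 2; 7 bumps 8 from row 3; 8 starts row 4. P = [[1], [3], [7], [8]].
Insert 5: appended to row 1. P = [[1, 5], [3], [7], [8]].
Insert 4: 4 bumps 5 from row 1; 5 appends to row 2. P = [[1, 4], [3, 5], [7], [8]].
Insert 6: appended to row 1. P = [[1, 4, 6], [3, 5], [7], [8]].
Insert 2: 2 bumps 4 from row 1; 4 bumps 5 from row 2; 5 bumps 7 from row 3; 7 bumps 8 from row 4; 8 starts row 5. P = [[1, 2, 6], [3, 4], [5], [7], [8]].

So P = [[1, 2, 6], [3, 4], [5], [7], [8]], Q = [[1, 5, 7], [2, 6], [3], [4], [8]].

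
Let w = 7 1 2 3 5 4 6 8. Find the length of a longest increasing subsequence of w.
6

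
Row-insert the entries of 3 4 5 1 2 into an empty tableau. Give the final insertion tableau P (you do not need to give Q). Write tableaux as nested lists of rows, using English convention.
P = [[1, 2, 5], [3, 4]]

Insert 3: appended to row 1. P = [[3]].
Insert 4: appended to row 1. P = [[3, 4]].
Insert 5: appended to row 1. P = [[3, 4, 5]].
Insert 1: 1 bumps 3 from row 1; 3 starts row 2. P = [[1, 4, 5], [3]].
Insert 2: 2 bumps 4 from row 1; 4 appends to row 2. P = [[1, 2, 5], [3, 4]].

So P = [[1, 2, 5], [3, 4]].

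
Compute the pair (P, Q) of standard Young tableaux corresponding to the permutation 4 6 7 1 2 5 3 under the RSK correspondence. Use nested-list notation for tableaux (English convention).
Insert each entry of the permutation into P by Schensted row insertion, recording in Q the position of each new cell.

Insert 4: appended to row 1. P = [[4]].
Insert 6: appended to row 1. P = [[4, 6]].
Insert 7: appended to row 1. P = [[4, 6, 7]].
Insert 1: 1 bumps 4 from row 1; 4 starts row 2. P = [[1, 6, 7], [4]].
Insert 2: 2 bumps 6 from row 1; 6 appends to row 2. P = [[1, 2, 7], [4, 6]].
Insert 5: 5 bumps 7 from row 1; 7 appends to row 2. P = [[1, 2, 5], [4, 6, 7]].
Insert 3: 3 bumps 5 from row 1; 5 bumps 6 from row 2; 6 starts row 3. P = [[1, 2, 3], [4, 5, 7], [6]].

So P = [[1, 2, 3], [4, 5, 7], [6]], Q = [[1, 2, 3], [4, 5, 6], [7]].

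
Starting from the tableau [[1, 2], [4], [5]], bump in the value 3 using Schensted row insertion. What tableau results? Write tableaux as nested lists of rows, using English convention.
[[1, 2, 3], [4], [5]]

3 is larger than every entry of row 1, so it is appended to row 1. The new tableau is [[1, 2, 3], [4], [5]].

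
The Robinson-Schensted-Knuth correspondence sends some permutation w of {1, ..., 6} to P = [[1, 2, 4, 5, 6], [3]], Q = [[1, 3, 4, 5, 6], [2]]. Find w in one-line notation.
Reverse the RSK construction: for i from n down to 1, find the cell of Q containing i, remove the entry at that cell from P, and reverse-bump it up through P; the value ejected from row 1 is w(i).

Step i=6: Q has 6 at row 1, column 5; remove that cell from P, ejecting 6. So w(6) = 6. P is now [[1, 2, 4, 5], [3]].
Step i=5: Q has 5 at row 1, column 4; remove that cell from P, ejecting 5. So w(5) = 5. P is now [[1, 2, 4], [3]].
Step i=4: Q has 4 at row 1, column 3; remove that cell from P, ejecting 4. So w(4) = 4. P is now [[1, 2], [3]].
Step i=3: Q has 3 at row 1, column 2; remove that cell from P, ejecting 2. So w(3) = 2. P is now [[1], [3]].
Step i=2: Q has 2 at row 2, column 1; remove 3 from row 2 of P and reverse-bump: 3 enters row 1 and ejects 1. So w(2) = 1. P is now [[3]].
Step i=1: Q has 1 at row 1, column 1; remove that cell from P, ejecting 3. So w(1) = 3. P is now [].

So w = 3 1 2 4 5 6.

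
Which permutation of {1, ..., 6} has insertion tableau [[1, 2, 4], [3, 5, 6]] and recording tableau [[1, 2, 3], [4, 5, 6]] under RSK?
Reverse RSK: for i = n, n-1, ..., 1, locate i in Q, remove the corresponding corner cell from P, and reverse-bump its entry up through P; the value ejected from row 1 is w(i).

So w = 3 5 6 1 2 4.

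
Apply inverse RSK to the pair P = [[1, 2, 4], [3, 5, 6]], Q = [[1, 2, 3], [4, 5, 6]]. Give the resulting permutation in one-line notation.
3 5 6 1 2 4

Reverse the RSK construction: for i from n down to 1, find the cell of Q containing i, remove the entry at that cell from P, and reverse-bump it up through P; the value ejected from row 1 is w(i).

Step i=6: Q has 6 at row 2, column 3; remove 6 from row 2 of P and reverse-bump: 6 enters row 1 and ejects 4. So w(6) = 4. P is now [[1, 2, 6], [3, 5]].
Step i=5: Q has 5 at row 2, column 2; remove 5 from row 2 of P and reverse-bump: 5 enters row 1 and ejects 2. So w(5) = 2. P is now [[1, 5, 6], [3]].
Step i=4: Q has 4 at row 2, column 1; remove 3 from row 2 of P and reverse-bump: 3 enters row 1 and ejects 1. So w(4) = 1. P is now [[3, 5, 6]].
Step i=3: Q has 3 at row 1, column 3; remove that cell from P, ejecting 6. So w(3) = 6. P is now [[3, 5]].
Step i=2: Q has 2 at row 1, column 2; remove that cell from P, ejecting 5. So w(2) = 5. P is now [[3]].
Step i=1: Q has 1 at row 1, column 1; remove that cell from P, ejecting 3. So w(1) = 3. P is now [].

So w = 3 5 6 1 2 4.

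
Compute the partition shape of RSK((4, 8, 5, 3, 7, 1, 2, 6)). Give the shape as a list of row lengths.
[3, 3, 1, 1]

RSK row insertion gives P = [[1, 2, 6], [3, 5, 7], [4], [8]], which has shape [3, 3, 1, 1].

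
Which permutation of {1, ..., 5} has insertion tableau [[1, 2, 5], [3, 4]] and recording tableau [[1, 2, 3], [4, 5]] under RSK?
Reverse the RSK construction: for i from n down to 1, find the cell of Q containing i, remove the entry at that cell from P, and reverse-bump it up through P; the value ejected from row 1 is w(i).

Step i=5: Q has 5 at row 2, column 2; remove 4 from row 2 of P and reverse-bump: 4 enters row 1 and ejects 2. So w(5) = 2. P is now [[1, 4, 5], [3]].
Step i=4: Q has 4 at row 2, column 1; remove 3 from row 2 of P and reverse-bump: 3 enters row 1 and ejects 1. So w(4) = 1. P is now [[3, 4, 5]].
Step i=3: Q has 3 at row 1, column 3; remove that cell from P, ejecting 5. So w(3) = 5. P is now [[3, 4]].
Step i=2: Q has 2 at row 1, column 2; remove that cell from P, ejecting 4. So w(2) = 4. P is now [[3]].
Step i=1: Q has 1 at row 1, column 1; remove that cell from P, ejecting 3. So w(1) = 3. P is now [].

So w = 3 4 5 1 2.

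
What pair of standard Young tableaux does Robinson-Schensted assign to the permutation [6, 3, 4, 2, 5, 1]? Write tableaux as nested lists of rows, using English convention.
Insert each entry of the permutation into P by Schensted row insertion, recording in Q the position of each new cell.

Insert 6: appended to row 1. P = [[6]], Q = [[1]].
Insert 3: 3 bumps 6 from row 1; 6 starts row 2. P = [[3], [6]], Q = [[1], [2]].
Insert 4: appended to row 1. P = [[3, 4], [6]], Q = [[1, 3], [2]].
Insert 2: 2 bumps 3 from row 1; 3 bumps 6 from row 2; 6 starts row 3. P = [[2, 4], [3], [6]], Q = [[1, 3], [2], [4]].
Insert 5: appended to row 1. P = [[2, 4, 5], [3], [6]], Q = [[1, 3, 5], [2], [4]].
Insert 1: 1 bumps 2 from row 1; 2 bumps 3 from row 2; 3 bumps 6 from row 3; 6 starts row 4. P = [[1, 4, 5], [2], [3], [6]], Q = [[1, 3, 5], [2], [4], [6]].

So P = [[1, 4, 5], [2], [3], [6]], Q = [[1, 3, 5], [2], [4], [6]].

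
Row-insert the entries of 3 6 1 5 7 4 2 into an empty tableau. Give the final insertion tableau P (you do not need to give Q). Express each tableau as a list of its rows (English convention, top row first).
P = [[1, 2, 7], [3, 4], [5], [6]]

Insert 3: appended to row 1. P = [[3]].
Insert 6: appended to row 1. P = [[3, 6]].
Insert 1: 1 bumps 3 from row 1; 3 starts row 2. P = [[1, 6], [3]].
Insert 5: 5 bumps 6 from row 1; 6 appends to row 2. P = [[1, 5], [3, 6]].
Insert 7: appended to row 1. P = [[1, 5, 7], [3, 6]].
Insert 4: 4 bumps 5 from row 1; 5 bumps 6 from row 2; 6 starts row 3. P = [[1, 4, 7], [3, 5], [6]].
Insert 2: 2 bumps 4 from row 1; 4 bumps 5 from row 2; 5 bumps 6 from row 3; 6 starts row 4. P = [[1, 2, 7], [3, 4], [5], [6]].

So P = [[1, 2, 7], [3, 4], [5], [6]].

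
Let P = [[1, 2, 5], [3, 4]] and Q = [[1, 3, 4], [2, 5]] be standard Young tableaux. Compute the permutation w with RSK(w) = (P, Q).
Reverse RSK: for i = n, n-1, ..., 1, locate i in Q, remove the corresponding corner cell from P, and reverse-bump its entry up through P; the value ejected from row 1 is w(i).

So w = 3 1 4 5 2.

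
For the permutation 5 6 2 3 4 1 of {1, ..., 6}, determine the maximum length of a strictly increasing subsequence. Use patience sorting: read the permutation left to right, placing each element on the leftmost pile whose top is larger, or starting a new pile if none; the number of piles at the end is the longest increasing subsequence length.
3

5: new pile. tops = [5]
6: new pile. tops = [5, 6]
2: onto pile 1 (replacing 5). tops = [2, 6]
3: onto pile 2 (replacing 6). tops = [2, 3]
4: new pile. tops = [2, 3, 4]
1: onto pile 1 (replacing 2). tops = [1, 3, 4]

3 piles, so the longest increasing subsequence has length 3.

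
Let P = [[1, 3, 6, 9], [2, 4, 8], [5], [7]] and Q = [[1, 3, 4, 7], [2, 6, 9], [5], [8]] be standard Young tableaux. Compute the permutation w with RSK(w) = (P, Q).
Reverse the RSK construction: for i from n down to 1, find the cell of Q containing i, remove the entry at that cell from P, and reverse-bump it up through P; the value ejected from row 1 is w(i).

Step i=9: Q has 9 at row 2, column 3; remove 8 from row 2 of P and reverse-bump: 8 enters row 1 and ejects 6. So w(9) = 6. P is now [[1, 3, 8, 9], [2, 4], [5], [7]].
Step i=8: Q has 8 at row 4, column 1; remove 7 from row 4 of P and reverse-bump: 7 enters row 3 and ejects 5; 5 enters row 2 and ejects 4; 4 enters row 1 and ejects 3. So w(8) = 3. P is now [[1, 4, 8, 9], [2, 5], [7]].
Step i=7: Q has 7 at row 1, column 4; remove that cell from P, ejecting 9. So w(7) = 9. P is now [[1, 4, 8], [2, 5], [7]].
Step i=6: Q has 6 at row 2, column 2; remove 5 from row 2 of P and reverse-bump: 5 enters row 1 and ejects 4. So w(6) = 4. P is now [[1, 5, 8], [2], [7]].
Step i=5: Q has 5 at row 3, column 1; remove 7 from row 3 of P and reverse-bump: 7 enters row 2 and ejects 2; 2 enters row 1 and ejects 1. So w(5) = 1. P is now [[2, 5, 8], [7]].
Step i=4: Q has 4 at row 1, column 3; remove that cell from P, ejecting 8. So w(4) = 8. P is now [[2, 5], [7]].
Step i=3: Q has 3 at row 1, column 2; remove that cell from P, ejecting 5. So w(3) = 5. P is now [[2], [7]].
Step i=2: Q has 2 at row 2, column 1; remove 7 from row 2 of P and reverse-bump: 7 enters row 1 and ejects 2. So w(2) = 2. P is now [[7]].
Step i=1: Q has 1 at row 1, column 1; remove that cell from P, ejecting 7. So w(1) = 7. P is now [].

So w = 7 2 5 8 1 4 9 3 6.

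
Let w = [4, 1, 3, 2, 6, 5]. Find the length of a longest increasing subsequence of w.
3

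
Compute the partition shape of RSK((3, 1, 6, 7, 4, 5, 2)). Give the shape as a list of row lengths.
[3, 3, 1]

Row-insert each entry into an empty tableau.

After inserting 3: P = [[3]].
After inserting 1: P = [[1], [3]].
After inserting 6: P = [[1, 6], [3]].
After inserting 7: P = [[1, 6, 7], [3]].
After inserting 4: P = [[1, 4, 7], [3, 6]].
After inserting 5: P = [[1, 4, 5], [3, 6, 7]].
After inserting 2: P = [[1, 2, 5], [3, 4, 7], [6]].

The final insertion tableau P = [[1, 2, 5], [3, 4, 7], [6]] has shape [3, 3, 1].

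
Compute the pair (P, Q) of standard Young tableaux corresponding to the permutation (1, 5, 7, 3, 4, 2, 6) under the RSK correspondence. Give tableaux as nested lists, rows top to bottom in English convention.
P = [[1, 2, 4, 6], [3, 7], [5]], Q = [[1, 2, 3, 7], [4, 5], [6]]

Insert each entry of the permutation into P by Schensted row insertion, recording in Q the position of each new cell.

Insert 1: appended to row 1. P = [[1]].
Insert 5: appended to row 1. P = [[1, 5]].
Insert 7: appended to row 1. P = [[1, 5, 7]].
Insert 3: 3 bumps 5 from row 1; 5 starts row 2. P = [[1, 3, 7], [5]].
Insert 4: 4 bumps 7 from row 1; 7 appends to row 2. P = [[1, 3, 4], [5, 7]].
Insert 2: 2 bumps 3 from row 1; 3 bumps 5 from row 2; 5 starts row 3. P = [[1, 2, 4], [3, 7], [5]].
Insert 6: appended to row 1. P = [[1, 2, 4, 6], [3, 7], [5]].

So P = [[1, 2, 4, 6], [3, 7], [5]], Q = [[1, 2, 3, 7], [4, 5], [6]].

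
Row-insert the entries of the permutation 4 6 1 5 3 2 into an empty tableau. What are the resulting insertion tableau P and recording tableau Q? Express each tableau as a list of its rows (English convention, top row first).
P = [[1, 2], [3, 5], [4], [6]], Q = [[1, 2], [3, 4], [5], [6]]

Insert each entry of the permutation into P by Schensted row insertion, recording in Q the position of each new cell.

Insert 4: appended to row 1. P = [[4]], Q = [[1]].
Insert 6: appended to row 1. P = [[4, 6]], Q = [[1, 2]].
Insert 1: 1 bumps 4 from row 1; 4 starts row 2. P = [[1, 6], [4]], Q = [[1, 2], [3]].
Insert 5: 5 bumps 6 from row 1; 6 appends to row 2. P = [[1, 5], [4, 6]], Q = [[1, 2], [3, 4]].
Insert 3: 3 bumps 5 from row 1; 5 bumps 6 from row 2; 6 starts row 3. P = [[1, 3], [4, 5], [6]], Q = [[1, 2], [3, 4], [5]].
Insert 2: 2 bumps 3 from row 1; 3 bumps 4 from row 2; 4 bumps 6 from row 3; 6 starts row 4. P = [[1, 2], [3, 5], [4], [6]], Q = [[1, 2], [3, 4], [5], [6]].

So P = [[1, 2], [3, 5], [4], [6]], Q = [[1, 2], [3, 4], [5], [6]].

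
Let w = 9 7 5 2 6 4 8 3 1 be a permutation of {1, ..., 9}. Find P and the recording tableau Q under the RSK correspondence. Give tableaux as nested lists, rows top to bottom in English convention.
Insert each entry of the permutation into P by Schensted row insertion, recording in Q the position of each new cell.

Insert 9: appended to row 1. P = [[9]].
Insert 7: 7 bumps 9 from row 1; 9 starts row 2. P = [[7], [9]].
Insert 5: 5 bumps 7 from row 1; 7 bumps 9 from row 2; 9 starts row 3. P = [[5], [7], [9]].
Insert 2: 2 bumps 5 from row 1; 5 bumps 7 from row 2; 7 bumps 9 from row 3; 9 starts row 4. P = [[2], [5], [7], [9]].
Insert 6: appended to row 1. P = [[2, 6], [5], [7], [9]].
Insert 4: 4 bumps 6 from row 1; 6 appends to row 2. P = [[2, 4], [5, 6], [7], [9]].
Insert 8: appended to row 1. P = [[2, 4, 8], [5, 6], [7], [9]].
Insert 3: 3 bumps 4 from row 1; 4 bumps 5 from row 2; 5 bumps 7 from row 3; 7 bumps 9 from row 4; 9 starts row 5. P = [[2, 3, 8], [4, 6], [5], [7], [9]].
Insert 1: 1 bumps 2 from row 1; 2 bumps 4 from row 2; 4 bumps 5 from row 3; 5 bumps 7 from row 4; 7 bumps 9 from row 5; 9 starts row 6. P = [[1, 3, 8], [2, 6], [4], [5], [7], [9]].

So P = [[1, 3, 8], [2, 6], [4], [5], [7], [9]], Q = [[1, 5, 7], [2, 6], [3], [4], [8], [9]].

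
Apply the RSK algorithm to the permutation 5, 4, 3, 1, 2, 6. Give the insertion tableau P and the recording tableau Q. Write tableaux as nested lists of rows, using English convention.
Insert each entry of the permutation into P by Schensted row insertion, recording in Q the position of each new cell.

After inserting 5: P = [[5]].
After inserting 4: P = [[4], [5]].
After inserting 3: P = [[3], [4], [5]].
After inserting 1: P = [[1], [3], [4], [5]].
After inserting 2: P = [[1, 2], [3], [4], [5]].
After inserting 6: P = [[1, 2, 6], [3], [4], [5]].

So P = [[1, 2, 6], [3], [4], [5]], Q = [[1, 5, 6], [2], [3], [4]].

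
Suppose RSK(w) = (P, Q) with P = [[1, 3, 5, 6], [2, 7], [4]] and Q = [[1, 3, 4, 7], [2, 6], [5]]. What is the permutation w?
4 2 3 7 1 5 6

Reverse RSK: for i = n, n-1, ..., 1, locate i in Q, remove the corresponding corner cell from P, and reverse-bump its entry up through P; the value ejected from row 1 is w(i).

So w = 4 2 3 7 1 5 6.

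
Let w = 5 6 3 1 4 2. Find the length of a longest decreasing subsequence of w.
3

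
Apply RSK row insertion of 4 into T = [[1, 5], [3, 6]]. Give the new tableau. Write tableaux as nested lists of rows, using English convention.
In row 1, 4 replaces 5 (the leftmost entry greater than 4); 5 is bumped to row 2. In row 2, 5 replaces 6 (the leftmost entry greater than 5); 6 is bumped to row 3. 6 starts a new row 3. The new tableau is [[1, 4], [3, 5], [6]].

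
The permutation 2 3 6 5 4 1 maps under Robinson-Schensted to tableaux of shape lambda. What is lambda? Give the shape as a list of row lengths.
RSK row insertion gives P = [[1, 3, 4], [2], [5], [6]], which has shape [3, 1, 1, 1].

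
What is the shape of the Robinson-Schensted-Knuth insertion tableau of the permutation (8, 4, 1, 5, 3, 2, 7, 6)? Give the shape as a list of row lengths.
[3, 3, 1, 1]

Row-insert each entry into an empty tableau.

After inserting 8: P = [[8]].
After inserting 4: P = [[4], [8]].
After inserting 1: P = [[1], [4], [8]].
After inserting 5: P = [[1, 5], [4], [8]].
After inserting 3: P = [[1, 3], [4, 5], [8]].
After inserting 2: P = [[1, 2], [3, 5], [4], [8]].
After inserting 7: P = [[1, 2, 7], [3, 5], [4], [8]].
After inserting 6: P = [[1, 2, 6], [3, 5, 7], [4], [8]].

The final insertion tableau P = [[1, 2, 6], [3, 5, 7], [4], [8]] has shape [3, 3, 1, 1].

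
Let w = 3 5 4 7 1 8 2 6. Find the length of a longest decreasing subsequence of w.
3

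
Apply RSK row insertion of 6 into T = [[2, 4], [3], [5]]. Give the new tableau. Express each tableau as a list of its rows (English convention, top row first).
6 is larger than every entry of row 1, so it is appended to row 1. The new tableau is [[2, 4, 6], [3], [5]].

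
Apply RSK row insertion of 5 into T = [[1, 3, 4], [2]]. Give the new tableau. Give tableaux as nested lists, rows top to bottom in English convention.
[[1, 3, 4, 5], [2]]

5 is larger than every entry of row 1, so it is appended to row 1. The new tableau is [[1, 3, 4, 5], [2]].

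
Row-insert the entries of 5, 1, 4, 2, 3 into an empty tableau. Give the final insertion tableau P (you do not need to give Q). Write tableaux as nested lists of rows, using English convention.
Insert 5: appended to row 1. P = [[5]].
Insert 1: 1 bumps 5 from row 1; 5 starts row 2. P = [[1], [5]].
Insert 4: appended to row 1. P = [[1, 4], [5]].
Insert 2: 2 bumps 4 from row 1; 4 bumps 5 from row 2; 5 starts row 3. P = [[1, 2], [4], [5]].
Insert 3: appended to row 1. P = [[1, 2, 3], [4], [5]].

So P = [[1, 2, 3], [4], [5]].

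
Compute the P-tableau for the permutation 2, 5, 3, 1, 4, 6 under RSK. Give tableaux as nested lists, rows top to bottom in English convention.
P = [[1, 3, 4, 6], [2], [5]]

Insert 2: appended to row 1. P = [[2]].
Insert 5: appended to row 1. P = [[2, 5]].
Insert 3: 3 bumps 5 from row 1; 5 starts row 2. P = [[2, 3], [5]].
Insert 1: 1 bumps 2 from row 1; 2 bumps 5 from row 2; 5 starts row 3. P = [[1, 3], [2], [5]].
Insert 4: appended to row 1. P = [[1, 3, 4], [2], [5]].
Insert 6: appended to row 1. P = [[1, 3, 4, 6], [2], [5]].

So P = [[1, 3, 4, 6], [2], [5]].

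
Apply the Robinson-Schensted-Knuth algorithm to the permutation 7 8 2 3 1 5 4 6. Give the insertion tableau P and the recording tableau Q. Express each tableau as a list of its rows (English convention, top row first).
P = [[1, 3, 4, 6], [2, 5], [7, 8]], Q = [[1, 2, 6, 8], [3, 4], [5, 7]]

Insert each entry of the permutation into P by Schensted row insertion, recording in Q the position of each new cell.

Insert 7: appended to row 1. P = [[7]].
Insert 8: appended to row 1. P = [[7, 8]].
Insert 2: 2 bumps 7 from row 1; 7 starts row 2. P = [[2, 8], [7]].
Insert 3: 3 bumps 8 from row 1; 8 appends to row 2. P = [[2, 3], [7, 8]].
Insert 1: 1 bumps 2 from row 1; 2 bumps 7 from row 2; 7 starts row 3. P = [[1, 3], [2, 8], [7]].
Insert 5: appended to row 1. P = [[1, 3, 5], [2, 8], [7]].
Insert 4: 4 bumps 5 from row 1; 5 bumps 8 from row 2; 8 appends to row 3. P = [[1, 3, 4], [2, 5], [7, 8]].
Insert 6: appended to row 1. P = [[1, 3, 4, 6], [2, 5], [7, 8]].

So P = [[1, 3, 4, 6], [2, 5], [7, 8]], Q = [[1, 2, 6, 8], [3, 4], [5, 7]].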